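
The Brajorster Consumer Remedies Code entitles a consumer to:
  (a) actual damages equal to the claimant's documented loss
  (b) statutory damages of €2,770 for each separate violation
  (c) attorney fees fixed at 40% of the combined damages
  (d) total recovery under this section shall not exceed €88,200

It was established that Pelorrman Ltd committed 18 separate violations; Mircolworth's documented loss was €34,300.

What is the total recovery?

Statutory damages: 18 × €2,770 = €49,860
Combined damages: €34,300 + €49,860 = €84,160
Attorney fees: 40% of €84,160 = €33,664
Total before cap: €84,160 + €33,664 = €117,824
Cap at €88,200: €117,824 exceeds the cap → €88,200

€88,200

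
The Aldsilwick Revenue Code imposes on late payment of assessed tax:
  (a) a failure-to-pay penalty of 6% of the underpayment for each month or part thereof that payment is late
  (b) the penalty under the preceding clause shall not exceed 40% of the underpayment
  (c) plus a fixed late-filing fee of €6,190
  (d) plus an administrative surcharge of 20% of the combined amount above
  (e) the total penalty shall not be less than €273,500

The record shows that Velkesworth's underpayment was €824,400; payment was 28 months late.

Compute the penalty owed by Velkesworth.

Accrued rate: 6% × 28 = 168%, capped at 40% → 40%
Failure-to-pay penalty: 40% of €824,400 = €329,760
Penalty before surcharge: €329,760 + €6,190 = €335,950
Administrative surcharge: 20% of €335,950 = €67,190
Total penalty: €335,950 + €67,190 = €403,140
Minimum €273,500: €403,140 meets the minimum, no increase.

Penalty: €403,140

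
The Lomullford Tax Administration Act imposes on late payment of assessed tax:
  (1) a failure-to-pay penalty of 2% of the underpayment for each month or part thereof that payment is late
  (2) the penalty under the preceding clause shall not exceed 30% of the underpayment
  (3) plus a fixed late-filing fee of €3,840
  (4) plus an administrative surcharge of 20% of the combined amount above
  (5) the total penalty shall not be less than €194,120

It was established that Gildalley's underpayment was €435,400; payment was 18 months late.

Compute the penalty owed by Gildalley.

Penalty: €194,120

Accrued rate: 2% × 18 = 36%, capped at 30% → 30%
Failure-to-pay penalty: 30% of €435,400 = €130,620
Penalty before surcharge: €130,620 + €3,840 = €134,460
Administrative surcharge: 20% of €134,460 = €26,892
Total penalty: €134,460 + €26,892 = €161,352
Minimum €194,120: €161,352 is below the minimum → €194,120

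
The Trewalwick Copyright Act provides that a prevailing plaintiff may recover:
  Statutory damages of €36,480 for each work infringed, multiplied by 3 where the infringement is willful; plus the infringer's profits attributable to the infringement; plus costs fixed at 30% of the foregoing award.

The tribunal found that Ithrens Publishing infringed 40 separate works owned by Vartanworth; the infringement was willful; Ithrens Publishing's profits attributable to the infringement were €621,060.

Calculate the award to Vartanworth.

€6,498,258

Statutory damages: 40 × €36,480 = €1,459,200
Trebled: 3 × €1,459,200 = €4,377,600
Combined award: €4,377,600 + €621,060 = €4,998,660
Costs: 30% of €4,998,660 = €1,499,598
Award plus costs: €4,998,660 + €1,499,598 = €6,498,258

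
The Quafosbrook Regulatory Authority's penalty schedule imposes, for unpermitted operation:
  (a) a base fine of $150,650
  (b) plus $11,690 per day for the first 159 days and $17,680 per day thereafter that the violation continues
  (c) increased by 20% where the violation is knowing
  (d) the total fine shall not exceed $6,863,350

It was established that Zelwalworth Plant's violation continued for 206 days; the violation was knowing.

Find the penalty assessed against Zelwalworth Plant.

First 159 days: 159 × $11,690 = $1,858,710
Remaining days: (206 − 159) × $17,680 = $830,960
Per-day component: $1,858,710 + $830,960 = $2,689,670
Base plus per-day: $150,650 + $2,689,670 = $2,840,320
Enhancement: 20% of $2,840,320 = $568,064
Enhanced fine: $2,840,320 + $568,064 = $3,408,384
Cap at $6,863,350: $3,408,384 is within the cap, no reduction.

$3,408,384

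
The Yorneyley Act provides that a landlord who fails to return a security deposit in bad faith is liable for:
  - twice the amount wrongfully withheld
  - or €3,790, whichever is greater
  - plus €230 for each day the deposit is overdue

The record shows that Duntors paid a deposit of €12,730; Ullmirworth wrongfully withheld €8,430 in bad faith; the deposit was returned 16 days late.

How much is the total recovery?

€20,540

Doubled: 2 × €8,430 = €16,860
Minimum €3,790: €16,860 meets the minimum, no increase.
Late-return penalty: 16 × €230 = €3,680
Damages plus late penalty: €16,860 + €3,680 = €20,540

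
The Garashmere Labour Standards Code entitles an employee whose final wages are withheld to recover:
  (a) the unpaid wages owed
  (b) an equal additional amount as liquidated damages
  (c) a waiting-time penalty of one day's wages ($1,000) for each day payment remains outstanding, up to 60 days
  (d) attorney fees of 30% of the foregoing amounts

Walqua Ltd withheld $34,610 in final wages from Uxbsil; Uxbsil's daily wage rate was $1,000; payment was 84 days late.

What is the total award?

Liquidated damages (equal amount): $34,610
Penalty days: min(84, 60) = 60
Waiting-time penalty: 60 × $1,000 = $60,000
Subtotal: $34,610 + $34,610 + $60,000 = $129,220
Attorney fees: 30% of $129,220 = $38,766
Total award: $129,220 + $38,766 = $167,986

$167,986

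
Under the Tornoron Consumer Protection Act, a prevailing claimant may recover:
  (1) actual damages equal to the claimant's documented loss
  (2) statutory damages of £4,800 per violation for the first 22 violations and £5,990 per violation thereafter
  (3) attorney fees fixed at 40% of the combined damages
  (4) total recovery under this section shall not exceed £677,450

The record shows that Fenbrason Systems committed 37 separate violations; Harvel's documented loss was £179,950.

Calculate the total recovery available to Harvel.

First 22 violations: 22 × £4,800 = £105,600
Remaining violations: (37 − 22) × £5,990 = £89,850
Statutory damages: £105,600 + £89,850 = £195,450
Combined damages: £179,950 + £195,450 = £375,400
Attorney fees: 40% of £375,400 = £150,160
Total before cap: £375,400 + £150,160 = £525,560
Cap at £677,450: £525,560 is within the cap, no reduction.

Total recovery: £525,560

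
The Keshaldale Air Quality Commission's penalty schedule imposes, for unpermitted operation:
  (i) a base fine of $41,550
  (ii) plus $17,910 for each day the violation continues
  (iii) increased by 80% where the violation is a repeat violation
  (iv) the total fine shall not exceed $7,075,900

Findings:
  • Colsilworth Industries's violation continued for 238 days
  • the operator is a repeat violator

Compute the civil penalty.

Civil penalty: $7,075,900

Per-day component: 238 × $17,910 = $4,262,580
Base plus per-day: $41,550 + $4,262,580 = $4,304,130
Enhancement: 80% of $4,304,130 = $3,443,304
Enhanced fine: $4,304,130 + $3,443,304 = $7,747,434
Cap at $7,075,900: $7,747,434 exceeds the cap → $7,075,900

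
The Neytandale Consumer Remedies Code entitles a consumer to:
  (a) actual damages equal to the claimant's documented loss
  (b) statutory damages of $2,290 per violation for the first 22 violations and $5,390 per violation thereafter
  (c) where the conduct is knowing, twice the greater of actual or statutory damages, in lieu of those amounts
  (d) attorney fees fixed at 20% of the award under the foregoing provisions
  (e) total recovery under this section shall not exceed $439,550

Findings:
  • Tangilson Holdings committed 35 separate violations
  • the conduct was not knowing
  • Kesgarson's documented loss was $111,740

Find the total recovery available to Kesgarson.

Total recovery: $278,628

First 22 violations: 22 × $2,290 = $50,380
Remaining violations: (35 − 22) × $5,390 = $70,070
Statutory damages: $50,380 + $70,070 = $120,450
Conduct not knowing: the in-lieu enhancement does not apply.
Actual plus statutory damages: $111,740 + $120,450 = $232,190
Attorney fees: 20% of $232,190 = $46,438
Total before cap: $232,190 + $46,438 = $278,628
Cap at $439,550: $278,628 is within the cap, no reduction.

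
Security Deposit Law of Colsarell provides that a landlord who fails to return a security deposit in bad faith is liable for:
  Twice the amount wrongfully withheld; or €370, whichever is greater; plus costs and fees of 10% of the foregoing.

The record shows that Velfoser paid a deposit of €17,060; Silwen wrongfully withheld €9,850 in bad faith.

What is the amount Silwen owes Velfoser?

€21,670

Doubled: 2 × €9,850 = €19,700
Minimum €370: €19,700 meets the minimum, no increase.
Costs and fees: 10% of €19,700 = €1,970
Total recovery: €19,700 + €1,970 = €21,670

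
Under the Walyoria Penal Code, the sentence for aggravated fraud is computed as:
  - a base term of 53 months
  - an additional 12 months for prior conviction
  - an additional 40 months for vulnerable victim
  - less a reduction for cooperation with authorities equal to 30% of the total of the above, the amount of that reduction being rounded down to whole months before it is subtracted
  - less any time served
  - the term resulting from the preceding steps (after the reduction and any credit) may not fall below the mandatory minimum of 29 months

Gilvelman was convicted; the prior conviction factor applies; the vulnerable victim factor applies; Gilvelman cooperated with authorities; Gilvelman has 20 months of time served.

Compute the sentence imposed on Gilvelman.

54 months

Prior conviction enhancement: +12 months
Vulnerable victim enhancement: +40 months
Adjusted term: 53 months + 12 months + 40 months = 105 months
Cooperation with authorities reduction: 30% of 105 months = 31 months (rounded down)
After reduction: 105 − 31 = 74 months
Less time served: 74 months − 20 months = 54 months
Minimum 29 months: 54 months meets the minimum, no increase.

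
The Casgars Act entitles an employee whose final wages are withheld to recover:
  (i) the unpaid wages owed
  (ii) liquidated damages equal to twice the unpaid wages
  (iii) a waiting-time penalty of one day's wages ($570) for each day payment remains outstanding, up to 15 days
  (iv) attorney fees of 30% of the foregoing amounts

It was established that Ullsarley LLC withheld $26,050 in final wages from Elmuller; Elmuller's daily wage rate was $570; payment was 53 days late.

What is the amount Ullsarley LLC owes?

$112,710

Doubled: 2 × $26,050 = $52,100
Penalty days: min(53, 15) = 15
Waiting-time penalty: 15 × $570 = $8,550
Subtotal: $26,050 + $52,100 + $8,550 = $86,700
Attorney fees: 30% of $86,700 = $26,010
Total award: $86,700 + $26,010 = $112,710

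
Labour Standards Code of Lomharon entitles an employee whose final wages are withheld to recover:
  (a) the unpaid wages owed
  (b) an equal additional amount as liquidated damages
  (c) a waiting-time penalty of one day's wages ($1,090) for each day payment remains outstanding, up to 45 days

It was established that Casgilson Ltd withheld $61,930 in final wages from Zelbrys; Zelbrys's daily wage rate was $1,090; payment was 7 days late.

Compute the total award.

$131,490

Liquidated damages (equal amount): $61,930
Penalty days: min(7, 45) = 7
Waiting-time penalty: 7 × $1,090 = $7,630
Total award: $61,930 + $61,930 + $7,630 = $131,490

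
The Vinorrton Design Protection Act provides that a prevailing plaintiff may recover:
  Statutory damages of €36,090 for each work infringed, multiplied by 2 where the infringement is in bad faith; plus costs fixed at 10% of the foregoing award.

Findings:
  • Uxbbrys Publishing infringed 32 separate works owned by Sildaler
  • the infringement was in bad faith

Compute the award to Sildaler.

€2,540,736

Statutory damages: 32 × €36,090 = €1,154,880
Doubled: 2 × €1,154,880 = €2,309,760
Costs: 10% of €2,309,760 = €230,976
Award plus costs: €2,309,760 + €230,976 = €2,540,736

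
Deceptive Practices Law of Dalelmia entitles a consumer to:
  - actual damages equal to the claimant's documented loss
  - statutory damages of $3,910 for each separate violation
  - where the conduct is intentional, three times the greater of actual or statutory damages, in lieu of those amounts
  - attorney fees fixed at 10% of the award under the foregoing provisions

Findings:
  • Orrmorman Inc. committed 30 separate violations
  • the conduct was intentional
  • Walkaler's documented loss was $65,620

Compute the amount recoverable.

Statutory damages: 30 × $3,910 = $117,300
Greater of actual damages ($65,620) or statutory damages ($117,300): $117,300
Trebled: 3 × $117,300 = $351,900
Attorney fees: 10% of $351,900 = $35,190
Total recovery: $351,900 + $35,190 = $387,090

$387,090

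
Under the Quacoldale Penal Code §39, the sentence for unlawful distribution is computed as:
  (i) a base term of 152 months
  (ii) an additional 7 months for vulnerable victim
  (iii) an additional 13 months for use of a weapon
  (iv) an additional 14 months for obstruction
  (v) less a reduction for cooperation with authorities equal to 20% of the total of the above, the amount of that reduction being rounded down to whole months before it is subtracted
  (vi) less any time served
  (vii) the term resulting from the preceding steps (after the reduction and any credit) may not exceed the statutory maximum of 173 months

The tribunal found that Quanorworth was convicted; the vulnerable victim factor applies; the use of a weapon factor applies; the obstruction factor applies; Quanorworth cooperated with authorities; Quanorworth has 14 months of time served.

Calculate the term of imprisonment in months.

135 months

Vulnerable victim enhancement: +7 months
Use of a weapon enhancement: +13 months
Obstruction enhancement: +14 months
Adjusted term: 152 months + 7 months + 13 months + 14 months = 186 months
Cooperation with authorities reduction: 20% of 186 months = 37 months (rounded down)
After reduction: 186 − 37 = 149 months
Less time served: 149 months − 14 months = 135 months
Cap at 173 months: 135 months is within the cap, no reduction.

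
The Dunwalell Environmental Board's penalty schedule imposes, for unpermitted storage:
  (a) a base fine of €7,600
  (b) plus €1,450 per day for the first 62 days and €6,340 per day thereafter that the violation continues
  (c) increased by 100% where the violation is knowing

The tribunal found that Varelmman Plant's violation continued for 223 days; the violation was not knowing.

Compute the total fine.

€1,118,240

First 62 days: 62 × €1,450 = €89,900
Remaining days: (223 − 62) × €6,340 = €1,020,740
Per-day component: €89,900 + €1,020,740 = €1,110,640
Base plus per-day: €7,600 + €1,110,640 = €1,118,240
The violation was not knowing: no 100% increase.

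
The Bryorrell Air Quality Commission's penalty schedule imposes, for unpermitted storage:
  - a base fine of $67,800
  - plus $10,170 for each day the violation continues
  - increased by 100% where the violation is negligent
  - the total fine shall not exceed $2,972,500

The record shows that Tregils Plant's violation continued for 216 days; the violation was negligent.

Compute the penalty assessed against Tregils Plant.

$2,972,500

Per-day component: 216 × $10,170 = $2,196,720
Base plus per-day: $67,800 + $2,196,720 = $2,264,520
Enhancement: 100% of $2,264,520 = $2,264,520
Enhanced fine: $2,264,520 + $2,264,520 = $4,529,040
Cap at $2,972,500: $4,529,040 exceeds the cap → $2,972,500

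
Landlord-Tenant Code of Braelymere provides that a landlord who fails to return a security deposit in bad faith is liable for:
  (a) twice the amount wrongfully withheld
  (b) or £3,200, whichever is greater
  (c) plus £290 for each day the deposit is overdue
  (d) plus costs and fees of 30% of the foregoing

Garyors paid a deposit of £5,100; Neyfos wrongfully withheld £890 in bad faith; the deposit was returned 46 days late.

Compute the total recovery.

Doubled: 2 × £890 = £1,780
Minimum £3,200: £1,780 is below the minimum → £3,200
Late-return penalty: 46 × £290 = £13,340
Damages plus late penalty: £3,200 + £13,340 = £16,540
Costs and fees: 30% of £16,540 = £4,962
Total recovery: £16,540 + £4,962 = £21,502

£21,502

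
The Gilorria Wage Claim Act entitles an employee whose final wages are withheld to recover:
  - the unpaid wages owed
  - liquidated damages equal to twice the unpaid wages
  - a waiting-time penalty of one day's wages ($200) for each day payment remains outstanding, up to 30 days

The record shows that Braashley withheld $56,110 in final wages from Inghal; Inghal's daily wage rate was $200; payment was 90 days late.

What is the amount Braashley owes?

$174,330

Doubled: 2 × $56,110 = $112,220
Penalty days: min(90, 30) = 30
Waiting-time penalty: 30 × $200 = $6,000
Total award: $56,110 + $112,220 + $6,000 = $174,330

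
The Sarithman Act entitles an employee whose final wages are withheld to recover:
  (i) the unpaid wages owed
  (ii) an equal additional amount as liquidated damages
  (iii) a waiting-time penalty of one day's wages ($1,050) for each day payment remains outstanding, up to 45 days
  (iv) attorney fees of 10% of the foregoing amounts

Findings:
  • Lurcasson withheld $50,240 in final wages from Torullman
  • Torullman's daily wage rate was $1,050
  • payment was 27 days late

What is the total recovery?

Liquidated damages (equal amount): $50,240
Penalty days: min(27, 45) = 27
Waiting-time penalty: 27 × $1,050 = $28,350
Subtotal: $50,240 + $50,240 + $28,350 = $128,830
Attorney fees: 10% of $128,830 = $12,883
Total award: $128,830 + $12,883 = $141,713

Total award: $141,713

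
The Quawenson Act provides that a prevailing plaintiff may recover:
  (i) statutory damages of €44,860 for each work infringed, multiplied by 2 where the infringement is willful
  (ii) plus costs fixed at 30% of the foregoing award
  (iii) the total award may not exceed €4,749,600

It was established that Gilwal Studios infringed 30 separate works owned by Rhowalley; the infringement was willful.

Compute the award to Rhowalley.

Statutory damages: 30 × €44,860 = €1,345,800
Doubled: 2 × €1,345,800 = €2,691,600
Costs: 30% of €2,691,600 = €807,480
Award plus costs: €2,691,600 + €807,480 = €3,499,080
Cap at €4,749,600: €3,499,080 is within the cap, no reduction.

€3,499,080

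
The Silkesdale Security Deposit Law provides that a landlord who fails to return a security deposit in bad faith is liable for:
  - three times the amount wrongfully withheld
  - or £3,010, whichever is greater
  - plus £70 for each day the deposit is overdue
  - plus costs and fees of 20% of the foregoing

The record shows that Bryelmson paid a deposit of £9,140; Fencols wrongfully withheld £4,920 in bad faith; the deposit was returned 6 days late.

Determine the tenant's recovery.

Trebled: 3 × £4,920 = £14,760
Minimum £3,010: £14,760 meets the minimum, no increase.
Late-return penalty: 6 × £70 = £420
Damages plus late penalty: £14,760 + £420 = £15,180
Costs and fees: 20% of £15,180 = £3,036
Total recovery: £15,180 + £3,036 = £18,216

£18,216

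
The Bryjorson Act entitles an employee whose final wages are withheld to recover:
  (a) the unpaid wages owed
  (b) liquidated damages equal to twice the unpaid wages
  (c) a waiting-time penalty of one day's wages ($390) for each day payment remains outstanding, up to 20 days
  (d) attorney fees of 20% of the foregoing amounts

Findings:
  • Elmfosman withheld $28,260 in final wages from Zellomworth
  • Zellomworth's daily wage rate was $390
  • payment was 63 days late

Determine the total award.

Doubled: 2 × $28,260 = $56,520
Penalty days: min(63, 20) = 20
Waiting-time penalty: 20 × $390 = $7,800
Subtotal: $28,260 + $56,520 + $7,800 = $92,580
Attorney fees: 20% of $92,580 = $18,516
Total award: $92,580 + $18,516 = $111,096

$111,096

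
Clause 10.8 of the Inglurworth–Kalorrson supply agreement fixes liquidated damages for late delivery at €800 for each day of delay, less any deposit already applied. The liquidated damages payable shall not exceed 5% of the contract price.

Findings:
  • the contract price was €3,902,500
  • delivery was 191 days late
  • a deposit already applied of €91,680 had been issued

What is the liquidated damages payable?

€61,120

Per-day damages: 191 × €800 = €152,800
Less deposit already applied: €152,800 − €91,680 = €61,120
Cap: 5% of €3,902,500 = €195,125
Cap at €195,125: €61,120 is within the cap, no reduction.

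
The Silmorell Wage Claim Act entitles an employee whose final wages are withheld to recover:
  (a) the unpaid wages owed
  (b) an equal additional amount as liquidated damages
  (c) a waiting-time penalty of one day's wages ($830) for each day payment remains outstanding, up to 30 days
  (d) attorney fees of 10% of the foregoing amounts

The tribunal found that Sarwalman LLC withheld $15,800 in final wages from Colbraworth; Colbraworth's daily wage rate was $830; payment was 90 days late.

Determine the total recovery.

Liquidated damages (equal amount): $15,800
Penalty days: min(90, 30) = 30
Waiting-time penalty: 30 × $830 = $24,900
Subtotal: $15,800 + $15,800 + $24,900 = $56,500
Attorney fees: 10% of $56,500 = $5,650
Total award: $56,500 + $5,650 = $62,150

$62,150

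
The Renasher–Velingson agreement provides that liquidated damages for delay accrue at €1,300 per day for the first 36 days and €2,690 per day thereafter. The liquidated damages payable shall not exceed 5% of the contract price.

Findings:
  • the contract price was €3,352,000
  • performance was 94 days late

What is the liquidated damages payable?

€167,600

First 36 days: 36 × €1,300 = €46,800
Remaining days: (94 − 36) × €2,690 = €156,020
Accrued per-day damages: €46,800 + €156,020 = €202,820
Cap: 5% of €3,352,000 = €167,600
Cap at €167,600: €202,820 exceeds the cap → €167,600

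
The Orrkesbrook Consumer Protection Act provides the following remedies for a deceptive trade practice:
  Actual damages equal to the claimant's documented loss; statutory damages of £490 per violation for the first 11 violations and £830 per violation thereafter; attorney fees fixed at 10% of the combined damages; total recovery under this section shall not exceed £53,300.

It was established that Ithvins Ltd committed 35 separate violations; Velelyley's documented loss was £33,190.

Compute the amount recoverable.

£53,300

First 11 violations: 11 × £490 = £5,390
Remaining violations: (35 − 11) × £830 = £19,920
Statutory damages: £5,390 + £19,920 = £25,310
Combined damages: £33,190 + £25,310 = £58,500
Attorney fees: 10% of £58,500 = £5,850
Total before cap: £58,500 + £5,850 = £64,350
Cap at £53,300: £64,350 exceeds the cap → £53,300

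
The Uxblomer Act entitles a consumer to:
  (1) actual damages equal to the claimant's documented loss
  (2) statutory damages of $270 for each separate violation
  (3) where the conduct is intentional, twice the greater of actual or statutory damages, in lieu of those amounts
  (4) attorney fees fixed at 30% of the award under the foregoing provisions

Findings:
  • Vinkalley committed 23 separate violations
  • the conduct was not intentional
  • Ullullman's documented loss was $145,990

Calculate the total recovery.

$197,860

Statutory damages: 23 × $270 = $6,210
Conduct not intentional: the in-lieu enhancement does not apply.
Actual plus statutory damages: $145,990 + $6,210 = $152,200
Attorney fees: 30% of $152,200 = $45,660
Total recovery: $152,200 + $45,660 = $197,860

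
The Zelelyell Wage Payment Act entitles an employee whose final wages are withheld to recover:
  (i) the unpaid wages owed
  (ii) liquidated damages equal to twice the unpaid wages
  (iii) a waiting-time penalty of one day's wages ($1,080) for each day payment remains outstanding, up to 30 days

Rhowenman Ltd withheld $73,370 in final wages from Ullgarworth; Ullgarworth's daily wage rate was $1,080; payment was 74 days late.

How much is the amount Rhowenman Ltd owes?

Doubled: 2 × $73,370 = $146,740
Penalty days: min(74, 30) = 30
Waiting-time penalty: 30 × $1,080 = $32,400
Total award: $73,370 + $146,740 + $32,400 = $252,510

$252,510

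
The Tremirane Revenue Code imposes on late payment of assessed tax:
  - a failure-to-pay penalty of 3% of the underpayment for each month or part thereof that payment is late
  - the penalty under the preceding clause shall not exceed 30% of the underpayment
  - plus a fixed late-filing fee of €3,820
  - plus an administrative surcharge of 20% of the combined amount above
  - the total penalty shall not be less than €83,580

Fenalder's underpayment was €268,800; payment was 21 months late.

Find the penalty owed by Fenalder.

€101,352

Accrued rate: 3% × 21 = 63%, capped at 30% → 30%
Failure-to-pay penalty: 30% of €268,800 = €80,640
Penalty before surcharge: €80,640 + €3,820 = €84,460
Administrative surcharge: 20% of €84,460 = €16,892
Total penalty: €84,460 + €16,892 = €101,352
Minimum €83,580: €101,352 meets the minimum, no increase.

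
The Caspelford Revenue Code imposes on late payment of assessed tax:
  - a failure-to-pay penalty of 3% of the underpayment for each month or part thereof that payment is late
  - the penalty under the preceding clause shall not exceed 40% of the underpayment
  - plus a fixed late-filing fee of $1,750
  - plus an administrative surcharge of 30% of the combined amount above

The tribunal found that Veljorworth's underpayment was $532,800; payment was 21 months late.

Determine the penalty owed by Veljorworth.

Penalty: $279,331

Accrued rate: 3% × 21 = 63%, capped at 40% → 40%
Failure-to-pay penalty: 40% of $532,800 = $213,120
Penalty before surcharge: $213,120 + $1,750 = $214,870
Administrative surcharge: 30% of $214,870 = $64,461
Total penalty: $214,870 + $64,461 = $279,331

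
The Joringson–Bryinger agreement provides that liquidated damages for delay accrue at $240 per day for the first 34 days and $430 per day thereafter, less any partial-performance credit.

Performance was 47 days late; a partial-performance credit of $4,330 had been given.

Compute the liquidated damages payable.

$9,420

First 34 days: 34 × $240 = $8,160
Remaining days: (47 − 34) × $430 = $5,590
Accrued per-day damages: $8,160 + $5,590 = $13,750
Less partial-performance credit: $13,750 − $4,330 = $9,420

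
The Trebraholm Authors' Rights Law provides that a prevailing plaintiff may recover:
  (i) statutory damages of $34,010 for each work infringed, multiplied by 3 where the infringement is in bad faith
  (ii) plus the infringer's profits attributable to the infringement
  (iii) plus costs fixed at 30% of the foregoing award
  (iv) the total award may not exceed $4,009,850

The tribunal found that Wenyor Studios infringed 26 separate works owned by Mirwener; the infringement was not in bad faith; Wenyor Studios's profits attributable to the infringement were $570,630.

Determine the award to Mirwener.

Statutory damages: 26 × $34,010 = $884,260
Infringement not in bad faith: no ×3 enhancement.
Combined award: $884,260 + $570,630 = $1,454,890
Costs: 30% of $1,454,890 = $436,467
Award plus costs: $1,454,890 + $436,467 = $1,891,357
Cap at $4,009,850: $1,891,357 is within the cap, no reduction.

$1,891,357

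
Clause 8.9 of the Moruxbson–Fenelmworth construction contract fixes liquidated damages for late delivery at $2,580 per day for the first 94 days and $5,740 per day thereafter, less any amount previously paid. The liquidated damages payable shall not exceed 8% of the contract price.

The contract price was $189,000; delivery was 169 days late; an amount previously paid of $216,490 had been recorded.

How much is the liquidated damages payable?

$15,120

First 94 days: 94 × $2,580 = $242,520
Remaining days: (169 − 94) × $5,740 = $430,500
Accrued per-day damages: $242,520 + $430,500 = $673,020
Less amount previously paid: $673,020 − $216,490 = $456,530
Cap: 8% of $189,000 = $15,120
Cap at $15,120: $456,530 exceeds the cap → $15,120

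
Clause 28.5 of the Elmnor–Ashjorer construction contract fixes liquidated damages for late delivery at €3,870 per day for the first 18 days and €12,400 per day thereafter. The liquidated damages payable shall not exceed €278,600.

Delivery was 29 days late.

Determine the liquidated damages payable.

€206,060

First 18 days: 18 × €3,870 = €69,660
Remaining days: (29 − 18) × €12,400 = €136,400
Accrued per-day damages: €69,660 + €136,400 = €206,060
Cap at €278,600: €206,060 is within the cap, no reduction.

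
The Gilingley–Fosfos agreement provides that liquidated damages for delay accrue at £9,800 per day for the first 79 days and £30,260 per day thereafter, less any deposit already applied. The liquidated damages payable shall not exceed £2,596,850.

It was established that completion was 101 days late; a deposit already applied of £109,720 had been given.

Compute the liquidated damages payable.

First 79 days: 79 × £9,800 = £774,200
Remaining days: (101 − 79) × £30,260 = £665,720
Accrued per-day damages: £774,200 + £665,720 = £1,439,920
Less deposit already applied: £1,439,920 − £109,720 = £1,330,200
Cap at £2,596,850: £1,330,200 is within the cap, no reduction.

£1,330,200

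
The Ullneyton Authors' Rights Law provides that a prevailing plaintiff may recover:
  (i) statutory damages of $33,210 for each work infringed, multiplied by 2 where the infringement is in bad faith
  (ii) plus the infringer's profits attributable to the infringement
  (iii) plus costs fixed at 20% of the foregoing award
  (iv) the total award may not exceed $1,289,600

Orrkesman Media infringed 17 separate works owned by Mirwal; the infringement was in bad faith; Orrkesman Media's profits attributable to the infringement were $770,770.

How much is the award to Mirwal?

$1,289,600

Statutory damages: 17 × $33,210 = $564,570
Doubled: 2 × $564,570 = $1,129,140
Combined award: $1,129,140 + $770,770 = $1,899,910
Costs: 20% of $1,899,910 = $379,982
Award plus costs: $1,899,910 + $379,982 = $2,279,892
Cap at $1,289,600: $2,279,892 exceeds the cap → $1,289,600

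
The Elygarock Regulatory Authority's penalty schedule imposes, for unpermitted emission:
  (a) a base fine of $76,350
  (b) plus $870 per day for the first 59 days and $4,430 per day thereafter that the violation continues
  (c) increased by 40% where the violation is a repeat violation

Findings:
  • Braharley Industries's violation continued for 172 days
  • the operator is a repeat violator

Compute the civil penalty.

$879,578

First 59 days: 59 × $870 = $51,330
Remaining days: (172 − 59) × $4,430 = $500,590
Per-day component: $51,330 + $500,590 = $551,920
Base plus per-day: $76,350 + $551,920 = $628,270
Enhancement: 40% of $628,270 = $251,308
Enhanced fine: $628,270 + $251,308 = $879,578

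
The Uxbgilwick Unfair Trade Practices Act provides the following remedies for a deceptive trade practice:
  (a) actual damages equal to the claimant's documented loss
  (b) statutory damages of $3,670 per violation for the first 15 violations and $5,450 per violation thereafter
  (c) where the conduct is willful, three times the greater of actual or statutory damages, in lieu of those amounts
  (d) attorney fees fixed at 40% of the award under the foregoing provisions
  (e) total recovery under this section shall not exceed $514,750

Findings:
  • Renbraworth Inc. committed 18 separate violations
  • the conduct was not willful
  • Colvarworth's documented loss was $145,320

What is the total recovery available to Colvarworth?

First 15 violations: 15 × $3,670 = $55,050
Remaining violations: (18 − 15) × $5,450 = $16,350
Statutory damages: $55,050 + $16,350 = $71,400
Conduct not willful: the in-lieu enhancement does not apply.
Actual plus statutory damages: $145,320 + $71,400 = $216,720
Attorney fees: 40% of $216,720 = $86,688
Total before cap: $216,720 + $86,688 = $303,408
Cap at $514,750: $303,408 is within the cap, no reduction.

$303,408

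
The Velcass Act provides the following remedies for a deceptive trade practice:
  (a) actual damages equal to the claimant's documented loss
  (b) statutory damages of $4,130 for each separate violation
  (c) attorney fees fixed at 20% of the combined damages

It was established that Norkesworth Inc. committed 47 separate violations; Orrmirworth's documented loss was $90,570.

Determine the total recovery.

$341,616

Statutory damages: 47 × $4,130 = $194,110
Combined damages: $90,570 + $194,110 = $284,680
Attorney fees: 20% of $284,680 = $56,936
Total recovery: $284,680 + $56,936 = $341,616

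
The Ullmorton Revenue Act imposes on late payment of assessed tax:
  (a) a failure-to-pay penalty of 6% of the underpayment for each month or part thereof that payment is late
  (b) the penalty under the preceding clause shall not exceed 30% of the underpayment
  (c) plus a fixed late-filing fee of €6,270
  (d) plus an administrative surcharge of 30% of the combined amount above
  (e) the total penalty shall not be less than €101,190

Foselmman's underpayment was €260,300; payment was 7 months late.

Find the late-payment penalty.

€109,668

Accrued rate: 6% × 7 = 42%, capped at 30% → 30%
Failure-to-pay penalty: 30% of €260,300 = €78,090
Penalty before surcharge: €78,090 + €6,270 = €84,360
Administrative surcharge: 30% of €84,360 = €25,308
Total penalty: €84,360 + €25,308 = €109,668
Minimum €101,190: €109,668 meets the minimum, no increase.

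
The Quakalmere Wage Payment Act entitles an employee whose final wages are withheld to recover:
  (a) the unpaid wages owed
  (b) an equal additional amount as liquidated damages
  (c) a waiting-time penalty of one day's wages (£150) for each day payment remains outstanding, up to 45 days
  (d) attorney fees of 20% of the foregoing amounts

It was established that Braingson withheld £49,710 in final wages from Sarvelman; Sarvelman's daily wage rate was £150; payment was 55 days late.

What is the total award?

£127,404

Liquidated damages (equal amount): £49,710
Penalty days: min(55, 45) = 45
Waiting-time penalty: 45 × £150 = £6,750
Subtotal: £49,710 + £49,710 + £6,750 = £106,170
Attorney fees: 20% of £106,170 = £21,234
Total award: £106,170 + £21,234 = £127,404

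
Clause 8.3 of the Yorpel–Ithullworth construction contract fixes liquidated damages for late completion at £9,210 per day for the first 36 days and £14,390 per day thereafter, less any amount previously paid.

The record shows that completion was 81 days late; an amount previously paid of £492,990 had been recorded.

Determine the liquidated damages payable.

First 36 days: 36 × £9,210 = £331,560
Remaining days: (81 − 36) × £14,390 = £647,550
Accrued per-day damages: £331,560 + £647,550 = £979,110
Less amount previously paid: £979,110 − £492,990 = £486,120

Liquidated damages: £486,120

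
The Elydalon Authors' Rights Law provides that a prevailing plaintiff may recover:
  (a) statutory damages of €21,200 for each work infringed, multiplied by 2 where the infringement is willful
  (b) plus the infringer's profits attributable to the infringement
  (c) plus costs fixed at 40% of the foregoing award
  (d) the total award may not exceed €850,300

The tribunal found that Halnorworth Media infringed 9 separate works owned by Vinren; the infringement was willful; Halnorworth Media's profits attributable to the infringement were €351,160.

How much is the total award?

Statutory damages: 9 × €21,200 = €190,800
Doubled: 2 × €190,800 = €381,600
Combined award: €381,600 + €351,160 = €732,760
Costs: 40% of €732,760 = €293,104
Award plus costs: €732,760 + €293,104 = €1,025,864
Cap at €850,300: €1,025,864 exceeds the cap → €850,300

€850,300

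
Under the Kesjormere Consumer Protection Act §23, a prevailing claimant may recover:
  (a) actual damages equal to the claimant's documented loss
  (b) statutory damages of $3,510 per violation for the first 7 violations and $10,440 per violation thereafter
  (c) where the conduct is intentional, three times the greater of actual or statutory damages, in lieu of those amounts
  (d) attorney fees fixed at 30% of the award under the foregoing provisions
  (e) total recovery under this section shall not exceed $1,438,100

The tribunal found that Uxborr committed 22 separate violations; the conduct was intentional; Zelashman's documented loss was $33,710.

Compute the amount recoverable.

First 7 violations: 7 × $3,510 = $24,570
Remaining violations: (22 − 7) × $10,440 = $156,600
Statutory damages: $24,570 + $156,600 = $181,170
Greater of actual damages ($33,710) or statutory damages ($181,170): $181,170
Trebled: 3 × $181,170 = $543,510
Attorney fees: 30% of $543,510 = $163,053
Total before cap: $543,510 + $163,053 = $706,563
Cap at $1,438,100: $706,563 is within the cap, no reduction.

$706,563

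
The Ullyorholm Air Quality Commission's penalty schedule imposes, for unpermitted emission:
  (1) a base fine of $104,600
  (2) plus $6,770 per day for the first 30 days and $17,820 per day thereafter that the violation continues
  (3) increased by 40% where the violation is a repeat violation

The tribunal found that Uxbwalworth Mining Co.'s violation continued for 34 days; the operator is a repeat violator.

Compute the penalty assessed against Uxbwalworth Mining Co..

First 30 days: 30 × $6,770 = $203,100
Remaining days: (34 − 30) × $17,820 = $71,280
Per-day component: $203,100 + $71,280 = $274,380
Base plus per-day: $104,600 + $274,380 = $378,980
Enhancement: 40% of $378,980 = $151,592
Enhanced fine: $378,980 + $151,592 = $530,572

Civil penalty: $530,572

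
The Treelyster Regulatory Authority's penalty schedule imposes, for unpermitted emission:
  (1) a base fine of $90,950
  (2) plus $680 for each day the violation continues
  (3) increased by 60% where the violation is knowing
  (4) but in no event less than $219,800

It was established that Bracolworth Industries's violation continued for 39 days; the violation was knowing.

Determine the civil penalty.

Per-day component: 39 × $680 = $26,520
Base plus per-day: $90,950 + $26,520 = $117,470
Enhancement: 60% of $117,470 = $70,482
Enhanced fine: $117,470 + $70,482 = $187,952
Minimum $219,800: $187,952 is below the minimum → $219,800

$219,800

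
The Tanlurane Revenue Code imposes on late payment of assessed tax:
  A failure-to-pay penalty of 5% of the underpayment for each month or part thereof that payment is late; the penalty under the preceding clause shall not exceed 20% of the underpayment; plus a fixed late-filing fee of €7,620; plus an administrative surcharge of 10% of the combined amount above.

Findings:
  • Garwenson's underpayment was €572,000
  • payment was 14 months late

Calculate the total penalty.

Accrued rate: 5% × 14 = 70%, capped at 20% → 20%
Failure-to-pay penalty: 20% of €572,000 = €114,400
Penalty before surcharge: €114,400 + €7,620 = €122,020
Administrative surcharge: 10% of €122,020 = €12,202
Total penalty: €122,020 + €12,202 = €134,222

€134,222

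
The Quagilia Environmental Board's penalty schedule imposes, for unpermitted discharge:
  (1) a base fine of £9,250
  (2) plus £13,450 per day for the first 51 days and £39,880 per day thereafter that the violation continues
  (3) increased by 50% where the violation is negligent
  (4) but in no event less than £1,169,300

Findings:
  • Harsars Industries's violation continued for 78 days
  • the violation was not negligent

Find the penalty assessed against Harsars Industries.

First 51 days: 51 × £13,450 = £685,950
Remaining days: (78 − 51) × £39,880 = £1,076,760
Per-day component: £685,950 + £1,076,760 = £1,762,710
Base plus per-day: £9,250 + £1,762,710 = £1,771,960
The violation was not negligent: no 50% increase.
Minimum £1,169,300: £1,771,960 meets the minimum, no increase.

Civil penalty: £1,771,960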